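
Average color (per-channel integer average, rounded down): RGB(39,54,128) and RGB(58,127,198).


Midpoint: each channel = ⌊(C₁+C₂)/2⌋
R: ⌊(39+58)/2⌋ = 48
G: ⌊(54+127)/2⌋ = 90
B: ⌊(128+198)/2⌋ = 163
= RGB(48, 90, 163)


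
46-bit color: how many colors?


Colors = 2^bits = 2^46
= 70,368,744,177,664 colors


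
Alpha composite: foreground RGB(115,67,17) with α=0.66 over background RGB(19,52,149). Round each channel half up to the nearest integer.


C = α×F + (1-α)×B, with 1-α = 0.34
R: 0.66×115 + 0.34×19 = 75.90 + 6.46 = 82.36 → 82
G: 0.66×67 + 0.34×52 = 44.22 + 17.68 = 61.90 → 62
B: 0.66×17 + 0.34×149 = 11.22 + 50.66 = 61.88 → 62
= RGB(82, 62, 62)


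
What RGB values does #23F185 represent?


23 → 35 (R)
F1 → 241 (G)
85 → 133 (B)
= RGB(35, 241, 133)


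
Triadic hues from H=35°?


Triadic: equally spaced at 120° intervals
H1 = 35°
H2 = (35 + 120) mod 360 = 155°
H3 = (35 + 240) mod 360 = 275°
Triadic = 35°, 155°, 275°


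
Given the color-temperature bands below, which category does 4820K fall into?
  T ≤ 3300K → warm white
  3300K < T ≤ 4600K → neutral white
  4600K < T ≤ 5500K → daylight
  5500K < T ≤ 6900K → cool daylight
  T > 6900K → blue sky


Temperature: 4820K
4600K < 4820K ≤ 5500K → daylight
Classification: daylight


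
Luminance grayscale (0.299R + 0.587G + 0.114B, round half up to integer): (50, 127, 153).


Gray = 0.299×R + 0.587×G + 0.114×B
Gray = 0.299×50 + 0.587×127 + 0.114×153
Gray = 14.950 + 74.549 + 17.442
Gray = 106.941 → round half up → 107
Gray = 107


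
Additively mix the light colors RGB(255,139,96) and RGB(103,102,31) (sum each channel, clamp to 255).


Additive: each channel = min(255, C₁+C₂)
R: 255+103 = 358 → 255
G: 139+102 = 241 → 241
B: 96+31 = 127 → 127
= RGB(255, 241, 127)


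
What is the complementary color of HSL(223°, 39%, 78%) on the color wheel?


Complement = opposite side of color wheel = hue + 180°
H' = (223 + 180) mod 360 = 43°
S and L unchanged.
= HSL(43°, 39%, 78%)


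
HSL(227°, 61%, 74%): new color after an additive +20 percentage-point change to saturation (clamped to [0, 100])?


Original S = 61%
Adjustment = +20 percentage points
New S = 61 + (20) = 81
Clamp to [0, 100] → 81
= HSL(227°, 81%, 74%)


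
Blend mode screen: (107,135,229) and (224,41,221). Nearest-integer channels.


Screen: C = 255 - (255-A)×(255-B)/255, rounded to nearest integer
R: 255 - (255-107)×(255-224)/255 = 255 - 4588/255 ≈ 255 - 17.992 = 237.008 → 237
G: 255 - (255-135)×(255-41)/255 = 255 - 25680/255 ≈ 255 - 100.706 = 154.294 → 154
B: 255 - (255-229)×(255-221)/255 = 255 - 884/255 ≈ 255 - 3.467 = 251.533 → 252
= RGB(237, 154, 252)


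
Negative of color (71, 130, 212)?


Invert: (255-R, 255-G, 255-B)
R: 255-71 = 184
G: 255-130 = 125
B: 255-212 = 43
= RGB(184, 125, 43)


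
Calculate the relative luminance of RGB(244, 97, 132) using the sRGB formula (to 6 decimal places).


Linearize each channel (sRGB transfer function): c = v/255; c_lin = c/12.92 if c ≤ 0.04045, else ((c+0.055)/1.055)^2.4
  R: 244/255 ≈ 0.956863 > 0.04045 → ((0.956863+0.055)/1.055)^2.4 ≈ 0.904661
  G: 97/255 ≈ 0.380392 > 0.04045 → ((0.380392+0.055)/1.055)^2.4 ≈ 0.119538
  B: 132/255 ≈ 0.517647 > 0.04045 → ((0.517647+0.055)/1.055)^2.4 ≈ 0.230740
R_lin = 0.904661, G_lin = 0.119538, B_lin = 0.230740
L = 0.2126×R + 0.7152×G + 0.0722×B
L = 0.2126×0.904661 + 0.7152×0.119538 + 0.0722×0.230740
L ≈ 0.294484


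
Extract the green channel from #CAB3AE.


Color: #CAB3AE
R = CA = 202
G = B3 = 179
B = AE = 174
Green = 179


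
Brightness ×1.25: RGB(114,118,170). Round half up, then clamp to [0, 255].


Multiply each channel by 1.25, round half up, clamp to [0, 255]
R: 114×1.25 = 142.5 → round → 143
G: 118×1.25 = 147.5 → round → 148
B: 170×1.25 = 212.5 → round → 213
= RGB(143, 148, 213)


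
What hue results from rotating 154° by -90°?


New hue = (H + rotation) mod 360
New hue = (154 -90) mod 360
= 64 mod 360
= 64°


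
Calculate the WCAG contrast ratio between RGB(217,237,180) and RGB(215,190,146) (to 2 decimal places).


Linearize each sRGB channel c=v/255: c/12.92 if c ≤ 0.04045 else ((c+0.055)/1.055)^2.4
L = 0.2126×R_lin + 0.7152×G_lin + 0.0722×B_lin
Color 1 (217,237,180):
  R=217: 217/255≈0.8510 > 0.04045 → ((0.8510+0.055)/1.055)^2.4 ≈ 0.69387
  G=237: 237/255≈0.9294 > 0.04045 → ((0.9294+0.055)/1.055)^2.4 ≈ 0.84687
  B=180: 180/255≈0.7059 > 0.04045 → ((0.7059+0.055)/1.055)^2.4 ≈ 0.45641
  L1 = 0.2126×0.69387 + 0.7152×0.84687 + 0.0722×0.45641 ≈ 0.78615
Color 2 (215,190,146):
  R=215: 215/255≈0.8431 > 0.04045 → ((0.8431+0.055)/1.055)^2.4 ≈ 0.67954
  G=190: 190/255≈0.7451 > 0.04045 → ((0.7451+0.055)/1.055)^2.4 ≈ 0.51492
  B=146: 146/255≈0.5725 > 0.04045 → ((0.5725+0.055)/1.055)^2.4 ≈ 0.28744
  L2 = 0.2126×0.67954 + 0.7152×0.51492 + 0.0722×0.28744 ≈ 0.53349
Lighter = 0.78615, Darker = 0.53349
Ratio = (L_lighter + 0.05) / (L_darker + 0.05)
Ratio = (0.78615 + 0.05) / (0.53349 + 0.05) = 0.83615 / 0.58349 ≈ 1.4330
Ratio ≈ 1.43:1


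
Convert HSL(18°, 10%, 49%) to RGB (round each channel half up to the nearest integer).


H=18°, S=0.10, L=0.49
C = (1-|2L-1|)×S = (1-|-0.02|)×0.10 = 0.098
H' = H/60 = 18/60 ≈ 0.3000; X = C×(1-|H' mod 2 - 1|) = 0.0294
m = L - C/2 = 0.49 - 0.049 = 0.441
Sector ⌊H'⌋ = 0 → (R',G',B') = (0.098, 0.0294, 0.0)
RGB = ((R'+m)×255, (G'+m)×255, (B'+m)×255) = (137.445, 119.952, 112.455)
Round half up → RGB(137, 120, 112)


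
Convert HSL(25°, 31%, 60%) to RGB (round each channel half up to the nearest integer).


H=25°, S=0.31, L=0.60
C = (1-|2L-1|)×S = (1-|0.20|)×0.31 = 0.248
H' = H/60 = 25/60 ≈ 0.4167; X = C×(1-|H' mod 2 - 1|) ≈ 0.1033
m = L - C/2 = 0.60 - 0.124 = 0.476
Sector ⌊H'⌋ = 0 → (R',G',B') = (0.248, ≈0.1033, 0.0)
RGB = ((R'+m)×255, (G'+m)×255, (B'+m)×255) = (184.62, 147.73, 121.38)
Round half up → RGB(185, 148, 121)


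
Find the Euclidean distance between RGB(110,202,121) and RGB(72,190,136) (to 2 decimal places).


d = √[(R₁-R₂)² + (G₁-G₂)² + (B₁-B₂)²]
d = √[(110-72)² + (202-190)² + (121-136)²]
d = √[1444 + 144 + 225]
d = √1813
d ≈ 42.58


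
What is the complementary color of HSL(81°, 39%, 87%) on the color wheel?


Complement = opposite side of color wheel = hue + 180°
H' = (81 + 180) mod 360 = 261°
S and L unchanged.
= HSL(261°, 39%, 87%)


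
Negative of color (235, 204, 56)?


Invert: (255-R, 255-G, 255-B)
R: 255-235 = 20
G: 255-204 = 51
B: 255-56 = 199
= RGB(20, 51, 199)


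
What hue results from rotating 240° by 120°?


New hue = (H + rotation) mod 360
New hue = (240 + 120) mod 360
= 360 mod 360
= 0°


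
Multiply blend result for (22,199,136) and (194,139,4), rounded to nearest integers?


Multiply: C = A×B/255, rounded to nearest integer
R: 22×194/255 = 4268/255 ≈ 16.737 → 17
G: 199×139/255 = 27661/255 ≈ 108.475 → 108
B: 136×4/255 = 544/255 ≈ 2.133 → 2
= RGB(17, 108, 2)


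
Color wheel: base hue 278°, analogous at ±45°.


Base hue: 278°
Left analog: (278 - 45) mod 360 = 233°
Right analog: (278 + 45) mod 360 = 323°
Analogous hues = 233° and 323°


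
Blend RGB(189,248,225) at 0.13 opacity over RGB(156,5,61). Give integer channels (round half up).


C = α×F + (1-α)×B, with 1-α = 0.87
R: 0.13×189 + 0.87×156 = 24.57 + 135.72 = 160.29 → 160
G: 0.13×248 + 0.87×5 = 32.24 + 4.35 = 36.59 → 37
B: 0.13×225 + 0.87×61 = 29.25 + 53.07 = 82.32 → 82
= RGB(160, 37, 82)


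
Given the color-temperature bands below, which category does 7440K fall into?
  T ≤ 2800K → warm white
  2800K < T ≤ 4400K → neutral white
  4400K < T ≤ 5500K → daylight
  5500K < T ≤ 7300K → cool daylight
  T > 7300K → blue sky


Temperature: 7440K
7440K > 7300K → blue sky
Classification: blue sky


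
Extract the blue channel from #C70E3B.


Color: #C70E3B
R = C7 = 199
G = 0E = 14
B = 3B = 59
Blue = 59


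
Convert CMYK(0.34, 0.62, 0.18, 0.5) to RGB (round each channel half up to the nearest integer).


R = 255 × (1-C) × (1-K) = 255 × 0.66 × 0.50 = 84.15 → 84
G = 255 × (1-M) × (1-K) = 255 × 0.38 × 0.50 = 48.45 → 48
B = 255 × (1-Y) × (1-K) = 255 × 0.82 × 0.50 = 104.55 → 105
= RGB(84, 48, 105)


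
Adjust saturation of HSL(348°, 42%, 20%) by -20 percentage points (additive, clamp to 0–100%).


Original S = 42%
Adjustment = -20 percentage points
New S = 42 + (-20) = 22
Clamp to [0, 100] → 22
= HSL(348°, 22%, 20%)


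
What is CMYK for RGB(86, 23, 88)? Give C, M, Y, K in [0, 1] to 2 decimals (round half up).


R'=86/255≈0.3373, G'=23/255≈0.0902, B'=88/255≈0.3451
K = 1 - max(R',G',B') = 1 - 88/255 = 167/255 = 0.65490… → 0.65
(1-R'-K)/(1-K) simplifies to (max-R)/max with max = 88:
C = (88-86)/88 = 2/88 = 0.02272… → 0.02
M = (88-23)/88 = 65/88 = 0.73863… → 0.74
Y = (88-88)/88 = 0/88 = 0 → 0.00
= CMYK(0.02, 0.74, 0.00, 0.65)


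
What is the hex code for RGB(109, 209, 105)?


R = 109 → 6D (hex)
G = 209 → D1 (hex)
B = 105 → 69 (hex)
Hex = #6DD169


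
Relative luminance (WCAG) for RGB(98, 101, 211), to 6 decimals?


Linearize each channel (sRGB transfer function): c = v/255; c_lin = c/12.92 if c ≤ 0.04045, else ((c+0.055)/1.055)^2.4
  R: 98/255 ≈ 0.384314 > 0.04045 → ((0.384314+0.055)/1.055)^2.4 ≈ 0.122139
  G: 101/255 ≈ 0.396078 > 0.04045 → ((0.396078+0.055)/1.055)^2.4 ≈ 0.130136
  B: 211/255 ≈ 0.827451 > 0.04045 → ((0.827451+0.055)/1.055)^2.4 ≈ 0.651406
R_lin = 0.122139, G_lin = 0.130136, B_lin = 0.651406
L = 0.2126×R + 0.7152×G + 0.0722×B
L = 0.2126×0.122139 + 0.7152×0.130136 + 0.0722×0.651406
L ≈ 0.166072


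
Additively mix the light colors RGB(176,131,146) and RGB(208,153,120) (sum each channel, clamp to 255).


Additive: each channel = min(255, C₁+C₂)
R: 176+208 = 384 → 255
G: 131+153 = 284 → 255
B: 146+120 = 266 → 255
= RGB(255, 255, 255)


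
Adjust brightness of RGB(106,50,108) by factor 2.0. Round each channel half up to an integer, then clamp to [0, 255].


Multiply each channel by 2.0, round half up, clamp to [0, 255]
R: 106×2.0 = 212
G: 50×2.0 = 100
B: 108×2.0 = 216
= RGB(212, 100, 216)


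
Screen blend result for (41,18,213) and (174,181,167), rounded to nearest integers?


Screen: C = 255 - (255-A)×(255-B)/255, rounded to nearest integer
R: 255 - (255-41)×(255-174)/255 = 255 - 17334/255 ≈ 255 - 67.976 = 187.024 → 187
G: 255 - (255-18)×(255-181)/255 = 255 - 17538/255 ≈ 255 - 68.776 = 186.224 → 186
B: 255 - (255-213)×(255-167)/255 = 255 - 3696/255 ≈ 255 - 14.494 = 240.506 → 241
= RGB(187, 186, 241)


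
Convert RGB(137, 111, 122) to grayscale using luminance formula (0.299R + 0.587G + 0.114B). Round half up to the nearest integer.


Gray = 0.299×R + 0.587×G + 0.114×B
Gray = 0.299×137 + 0.587×111 + 0.114×122
Gray = 40.963 + 65.157 + 13.908
Gray = 120.028 → round half up → 120
Gray = 120


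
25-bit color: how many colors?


Colors = 2^bits = 2^25
= 33,554,432 colors


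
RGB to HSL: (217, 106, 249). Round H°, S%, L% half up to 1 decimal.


Normalize: R'=217/255≈0.8510, G'=106/255≈0.4157, B'=249/255≈0.9765
Max=249/255, Min=106/255, Δ=Max-Min=143/255
L = (Max+Min)/2 = (249+106)/510 = 355/510 = 0.69607… → L = 69.6%
L > 0.5 → S = Δ/(2-Max-Min) = 143/(510-249-106) = 143/155 = 0.92258… → S = 92.3%
(the 1/255 factors cancel in S and H, so raw channel differences can be used)
Max is B' → H = 60 × ((R-G)/Δ + 4) = 60 × ((217-106)/143 + 4)
  111/143 + 4 = 0.7762… + 4 = 4.7762…
  H = 60 × 4.7762… = 286.573…° → H = 286.6°
= HSL(286.6°, 92.3%, 69.6%)


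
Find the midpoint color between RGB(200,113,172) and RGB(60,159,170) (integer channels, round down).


Midpoint: each channel = ⌊(C₁+C₂)/2⌋
R: ⌊(200+60)/2⌋ = 130
G: ⌊(113+159)/2⌋ = 136
B: ⌊(172+170)/2⌋ = 171
= RGB(130, 136, 171)


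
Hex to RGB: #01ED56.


01 → 1 (R)
ED → 237 (G)
56 → 86 (B)
= RGB(1, 237, 86)


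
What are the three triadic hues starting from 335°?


Triadic: equally spaced at 120° intervals
H1 = 335°
H2 = (335 + 120) mod 360 = 95°
H3 = (335 + 240) mod 360 = 215°
Triadic = 335°, 95°, 215°


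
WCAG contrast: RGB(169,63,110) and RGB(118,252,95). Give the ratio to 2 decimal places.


Linearize each sRGB channel c=v/255: c/12.92 if c ≤ 0.04045 else ((c+0.055)/1.055)^2.4
L = 0.2126×R_lin + 0.7152×G_lin + 0.0722×B_lin
Color 1 (169,63,110):
  R=169: 169/255≈0.6627 > 0.04045 → ((0.6627+0.055)/1.055)^2.4 ≈ 0.39676
  G=63: 63/255≈0.2471 > 0.04045 → ((0.2471+0.055)/1.055)^2.4 ≈ 0.04971
  B=110: 110/255≈0.4314 > 0.04045 → ((0.4314+0.055)/1.055)^2.4 ≈ 0.15593
  L1 = 0.2126×0.39676 + 0.7152×0.04971 + 0.0722×0.15593 ≈ 0.13116
Color 2 (118,252,95):
  R=118: 118/255≈0.4627 > 0.04045 → ((0.4627+0.055)/1.055)^2.4 ≈ 0.18116
  G=252: 252/255≈0.9882 > 0.04045 → ((0.9882+0.055)/1.055)^2.4 ≈ 0.97345
  B=95: 95/255≈0.3725 > 0.04045 → ((0.3725+0.055)/1.055)^2.4 ≈ 0.11444
  L2 = 0.2126×0.18116 + 0.7152×0.97345 + 0.0722×0.11444 ≈ 0.74299
Lighter = 0.74299, Darker = 0.13116
Ratio = (L_lighter + 0.05) / (L_darker + 0.05)
Ratio = (0.74299 + 0.05) / (0.13116 + 0.05) = 0.79299 / 0.18116 ≈ 4.3773
Ratio ≈ 4.38:1


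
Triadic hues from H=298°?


Triadic: equally spaced at 120° intervals
H1 = 298°
H2 = (298 + 120) mod 360 = 58°
H3 = (298 + 240) mod 360 = 178°
Triadic = 298°, 58°, 178°


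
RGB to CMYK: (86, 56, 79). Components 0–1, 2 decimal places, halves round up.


R'=86/255≈0.3373, G'=56/255≈0.2196, B'=79/255≈0.3098
K = 1 - max(R',G',B') = 1 - 86/255 = 169/255 = 0.66274… → 0.66
(1-R'-K)/(1-K) simplifies to (max-R)/max with max = 86:
C = (86-86)/86 = 0/86 = 0 → 0.00
M = (86-56)/86 = 30/86 = 0.34883… → 0.35
Y = (86-79)/86 = 7/86 = 0.08139… → 0.08
= CMYK(0.00, 0.35, 0.08, 0.66)


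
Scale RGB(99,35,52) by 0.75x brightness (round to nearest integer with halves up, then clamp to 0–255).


Multiply each channel by 0.75, round half up, clamp to [0, 255]
R: 99×0.75 = 74.25 → round → 74
G: 35×0.75 = 26.25 → round → 26
B: 52×0.75 = 39
= RGB(74, 26, 39)


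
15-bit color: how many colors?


Colors = 2^bits = 2^15
= 32,768 colors


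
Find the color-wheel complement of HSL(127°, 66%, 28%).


Complement = opposite side of color wheel = hue + 180°
H' = (127 + 180) mod 360 = 307°
S and L unchanged.
= HSL(307°, 66%, 28%)


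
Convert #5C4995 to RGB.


5C → 92 (R)
49 → 73 (G)
95 → 149 (B)
= RGB(92, 73, 149)


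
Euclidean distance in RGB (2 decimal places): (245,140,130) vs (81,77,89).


d = √[(R₁-R₂)² + (G₁-G₂)² + (B₁-B₂)²]
d = √[(245-81)² + (140-77)² + (130-89)²]
d = √[26896 + 3969 + 1681]
d = √32546
d ≈ 180.41


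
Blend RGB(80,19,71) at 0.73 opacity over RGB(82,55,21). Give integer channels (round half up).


C = α×F + (1-α)×B, with 1-α = 0.27
R: 0.73×80 + 0.27×82 = 58.40 + 22.14 = 80.54 → 81
G: 0.73×19 + 0.27×55 = 13.87 + 14.85 = 28.72 → 29
B: 0.73×71 + 0.27×21 = 51.83 + 5.67 = 57.50 → 58
= RGB(81, 29, 58)


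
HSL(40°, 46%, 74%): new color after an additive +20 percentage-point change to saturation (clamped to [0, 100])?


Original S = 46%
Adjustment = +20 percentage points
New S = 46 + (20) = 66
Clamp to [0, 100] → 66
= HSL(40°, 66%, 74%)


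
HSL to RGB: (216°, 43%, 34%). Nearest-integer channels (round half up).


H=216°, S=0.43, L=0.34
C = (1-|2L-1|)×S = (1-|-0.32|)×0.43 = 0.2924
H' = H/60 = 216/60 ≈ 3.6000; X = C×(1-|H' mod 2 - 1|) = 0.11696
m = L - C/2 = 0.34 - 0.1462 = 0.1938
Sector ⌊H'⌋ = 3 → (R',G',B') = (0.0, 0.11696, 0.2924)
RGB = ((R'+m)×255, (G'+m)×255, (B'+m)×255) = (49.419, 79.2438, 123.981)
Round half up → RGB(49, 79, 124)


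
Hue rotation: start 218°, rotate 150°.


New hue = (H + rotation) mod 360
New hue = (218 + 150) mod 360
= 368 mod 360
= 8°


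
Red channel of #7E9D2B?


Color: #7E9D2B
R = 7E = 126
G = 9D = 157
B = 2B = 43
Red = 126


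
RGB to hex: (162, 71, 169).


R = 162 → A2 (hex)
G = 71 → 47 (hex)
B = 169 → A9 (hex)
Hex = #A247A9


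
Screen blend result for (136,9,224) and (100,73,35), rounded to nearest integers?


Screen: C = 255 - (255-A)×(255-B)/255, rounded to nearest integer
R: 255 - (255-136)×(255-100)/255 = 255 - 18445/255 ≈ 255 - 72.333 = 182.667 → 183
G: 255 - (255-9)×(255-73)/255 = 255 - 44772/255 ≈ 255 - 175.576 = 79.424 → 79
B: 255 - (255-224)×(255-35)/255 = 255 - 6820/255 ≈ 255 - 26.745 = 228.255 → 228
= RGB(183, 79, 228)


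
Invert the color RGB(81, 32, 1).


Invert: (255-R, 255-G, 255-B)
R: 255-81 = 174
G: 255-32 = 223
B: 255-1 = 254
= RGB(174, 223, 254)


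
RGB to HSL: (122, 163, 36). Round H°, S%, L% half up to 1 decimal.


Normalize: R'=122/255≈0.4784, G'=163/255≈0.6392, B'=36/255≈0.1412
Max=163/255, Min=36/255, Δ=Max-Min=127/255
L = (Max+Min)/2 = (163+36)/510 = 199/510 = 0.39019… → L = 39.0%
L ≤ 0.5 → S = Δ/(Max+Min) = 127/(163+36) = 127/199 = 0.63819… → S = 63.8%
(the 1/255 factors cancel in S and H, so raw channel differences can be used)
Max is G' → H = 60 × ((B-R)/Δ + 2) = 60 × ((36-122)/127 + 2)
  -86/127 + 2 = -0.6771… + 2 = 1.3228…
  H = 60 × 1.3228… = 79.370…° → H = 79.4°
= HSL(79.4°, 63.8%, 39.0%)


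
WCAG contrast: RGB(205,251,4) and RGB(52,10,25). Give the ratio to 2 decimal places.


Linearize each sRGB channel c=v/255: c/12.92 if c ≤ 0.04045 else ((c+0.055)/1.055)^2.4
L = 0.2126×R_lin + 0.7152×G_lin + 0.0722×B_lin
Color 1 (205,251,4):
  R=205: 205/255≈0.8039 > 0.04045 → ((0.8039+0.055)/1.055)^2.4 ≈ 0.61050
  G=251: 251/255≈0.9843 > 0.04045 → ((0.9843+0.055)/1.055)^2.4 ≈ 0.96469
  B=4: 4/255≈0.0157 ≤ 0.04045 → 0.0157/12.92 ≈ 0.00121
  L1 = 0.2126×0.61050 + 0.7152×0.96469 + 0.0722×0.00121 ≈ 0.81982
Color 2 (52,10,25):
  R=52: 52/255≈0.2039 > 0.04045 → ((0.2039+0.055)/1.055)^2.4 ≈ 0.03434
  G=10: 10/255≈0.0392 ≤ 0.04045 → 0.0392/12.92 ≈ 0.00304
  B=25: 25/255≈0.0980 > 0.04045 → ((0.0980+0.055)/1.055)^2.4 ≈ 0.00972
  L2 = 0.2126×0.03434 + 0.7152×0.00304 + 0.0722×0.00972 ≈ 0.01017
Lighter = 0.81982, Darker = 0.01017
Ratio = (L_lighter + 0.05) / (L_darker + 0.05)
Ratio = (0.81982 + 0.05) / (0.01017 + 0.05) = 0.86982 / 0.06017 ≈ 14.4553
Ratio ≈ 14.46:1


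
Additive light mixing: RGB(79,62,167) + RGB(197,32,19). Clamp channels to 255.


Additive: each channel = min(255, C₁+C₂)
R: 79+197 = 276 → 255
G: 62+32 = 94 → 94
B: 167+19 = 186 → 186
= RGB(255, 94, 186)


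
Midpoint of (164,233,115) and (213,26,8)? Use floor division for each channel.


Midpoint: each channel = ⌊(C₁+C₂)/2⌋
R: ⌊(164+213)/2⌋ = 188
G: ⌊(233+26)/2⌋ = 129
B: ⌊(115+8)/2⌋ = 61
= RGB(188, 129, 61)


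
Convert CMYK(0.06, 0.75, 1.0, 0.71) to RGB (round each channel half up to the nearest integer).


R = 255 × (1-C) × (1-K) = 255 × 0.94 × 0.29 = 69.513 → 70
G = 255 × (1-M) × (1-K) = 255 × 0.25 × 0.29 = 18.4875 → 18
B = 255 × (1-Y) × (1-K) = 255 × 0.00 × 0.29 = 0
= RGB(70, 18, 0)


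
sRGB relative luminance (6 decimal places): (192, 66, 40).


Linearize each channel (sRGB transfer function): c = v/255; c_lin = c/12.92 if c ≤ 0.04045, else ((c+0.055)/1.055)^2.4
  R: 192/255 ≈ 0.752941 > 0.04045 → ((0.752941+0.055)/1.055)^2.4 ≈ 0.527115
  G: 66/255 ≈ 0.258824 > 0.04045 → ((0.258824+0.055)/1.055)^2.4 ≈ 0.054480
  B: 40/255 ≈ 0.156863 > 0.04045 → ((0.156863+0.055)/1.055)^2.4 ≈ 0.021219
R_lin = 0.527115, G_lin = 0.054480, B_lin = 0.021219
L = 0.2126×R + 0.7152×G + 0.0722×B
L = 0.2126×0.527115 + 0.7152×0.054480 + 0.0722×0.021219
L ≈ 0.152561


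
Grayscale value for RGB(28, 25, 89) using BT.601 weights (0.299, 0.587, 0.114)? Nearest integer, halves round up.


Gray = 0.299×R + 0.587×G + 0.114×B
Gray = 0.299×28 + 0.587×25 + 0.114×89
Gray = 8.372 + 14.675 + 10.146
Gray = 33.193 → round half up → 33
Gray = 33


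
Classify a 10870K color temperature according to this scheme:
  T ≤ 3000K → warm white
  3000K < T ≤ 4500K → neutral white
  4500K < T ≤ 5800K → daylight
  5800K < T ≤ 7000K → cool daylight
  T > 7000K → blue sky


Temperature: 10870K
10870K > 7000K → blue sky
Classification: blue sky


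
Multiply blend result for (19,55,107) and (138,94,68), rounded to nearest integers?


Multiply: C = A×B/255, rounded to nearest integer
R: 19×138/255 = 2622/255 ≈ 10.282 → 10
G: 55×94/255 = 5170/255 ≈ 20.275 → 20
B: 107×68/255 = 7276/255 ≈ 28.533 → 29
= RGB(10, 20, 29)


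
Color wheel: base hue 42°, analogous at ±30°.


Base hue: 42°
Left analog: (42 - 30) mod 360 = 12°
Right analog: (42 + 30) mod 360 = 72°
Analogous hues = 12° and 72°


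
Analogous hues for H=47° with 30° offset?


Base hue: 47°
Left analog: (47 - 30) mod 360 = 17°
Right analog: (47 + 30) mod 360 = 77°
Analogous hues = 17° and 77°


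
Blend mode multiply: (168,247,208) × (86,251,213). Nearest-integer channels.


Multiply: C = A×B/255, rounded to nearest integer
R: 168×86/255 = 14448/255 ≈ 56.659 → 57
G: 247×251/255 = 61997/255 ≈ 243.125 → 243
B: 208×213/255 = 44304/255 ≈ 173.741 → 174
= RGB(57, 243, 174)


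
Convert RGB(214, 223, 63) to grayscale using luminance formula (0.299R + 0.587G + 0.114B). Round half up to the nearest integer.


Gray = 0.299×R + 0.587×G + 0.114×B
Gray = 0.299×214 + 0.587×223 + 0.114×63
Gray = 63.986 + 130.901 + 7.182
Gray = 202.069 → round half up → 202
Gray = 202


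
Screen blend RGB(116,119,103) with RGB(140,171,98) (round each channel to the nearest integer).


Screen: C = 255 - (255-A)×(255-B)/255, rounded to nearest integer
R: 255 - (255-116)×(255-140)/255 = 255 - 15985/255 ≈ 255 - 62.686 = 192.314 → 192
G: 255 - (255-119)×(255-171)/255 = 255 - 11424/255 ≈ 255 - 44.800 = 210.200 → 210
B: 255 - (255-103)×(255-98)/255 = 255 - 23864/255 ≈ 255 - 93.584 = 161.416 → 161
= RGB(192, 210, 161)


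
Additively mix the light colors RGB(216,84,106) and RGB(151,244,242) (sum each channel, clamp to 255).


Additive: each channel = min(255, C₁+C₂)
R: 216+151 = 367 → 255
G: 84+244 = 328 → 255
B: 106+242 = 348 → 255
= RGB(255, 255, 255)


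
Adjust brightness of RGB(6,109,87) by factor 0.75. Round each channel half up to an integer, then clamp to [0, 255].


Multiply each channel by 0.75, round half up, clamp to [0, 255]
R: 6×0.75 = 4.5 → round → 5
G: 109×0.75 = 81.75 → round → 82
B: 87×0.75 = 65.25 → round → 65
= RGB(5, 82, 65)


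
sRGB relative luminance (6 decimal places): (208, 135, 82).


Linearize each channel (sRGB transfer function): c = v/255; c_lin = c/12.92 if c ≤ 0.04045, else ((c+0.055)/1.055)^2.4
  R: 208/255 ≈ 0.815686 > 0.04045 → ((0.815686+0.055)/1.055)^2.4 ≈ 0.630757
  G: 135/255 ≈ 0.529412 > 0.04045 → ((0.529412+0.055)/1.055)^2.4 ≈ 0.242281
  B: 82/255 ≈ 0.321569 > 0.04045 → ((0.321569+0.055)/1.055)^2.4 ≈ 0.084376
R_lin = 0.630757, G_lin = 0.242281, B_lin = 0.084376
L = 0.2126×R + 0.7152×G + 0.0722×B
L = 0.2126×0.630757 + 0.7152×0.242281 + 0.0722×0.084376
L ≈ 0.313470


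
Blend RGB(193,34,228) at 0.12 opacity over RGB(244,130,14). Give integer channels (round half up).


C = α×F + (1-α)×B, with 1-α = 0.88
R: 0.12×193 + 0.88×244 = 23.16 + 214.72 = 237.88 → 238
G: 0.12×34 + 0.88×130 = 4.08 + 114.40 = 118.48 → 118
B: 0.12×228 + 0.88×14 = 27.36 + 12.32 = 39.68 → 40
= RGB(238, 118, 40)


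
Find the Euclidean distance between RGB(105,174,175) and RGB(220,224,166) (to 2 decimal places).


d = √[(R₁-R₂)² + (G₁-G₂)² + (B₁-B₂)²]
d = √[(105-220)² + (174-224)² + (175-166)²]
d = √[13225 + 2500 + 81]
d = √15806
d ≈ 125.72


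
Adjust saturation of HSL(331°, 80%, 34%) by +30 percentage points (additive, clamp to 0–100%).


Original S = 80%
Adjustment = +30 percentage points
New S = 80 + (30) = 110
Clamp to [0, 100] → 100
= HSL(331°, 100%, 34%)


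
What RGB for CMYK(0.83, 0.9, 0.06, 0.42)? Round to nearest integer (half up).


R = 255 × (1-C) × (1-K) = 255 × 0.17 × 0.58 = 25.143 → 25
G = 255 × (1-M) × (1-K) = 255 × 0.10 × 0.58 = 14.79 → 15
B = 255 × (1-Y) × (1-K) = 255 × 0.94 × 0.58 = 139.026 → 139
= RGB(25, 15, 139)


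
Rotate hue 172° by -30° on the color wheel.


New hue = (H + rotation) mod 360
New hue = (172 -30) mod 360
= 142 mod 360
= 142°


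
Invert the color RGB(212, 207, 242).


Invert: (255-R, 255-G, 255-B)
R: 255-212 = 43
G: 255-207 = 48
B: 255-242 = 13
= RGB(43, 48, 13)


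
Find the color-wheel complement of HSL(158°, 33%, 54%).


Complement = opposite side of color wheel = hue + 180°
H' = (158 + 180) mod 360 = 338°
S and L unchanged.
= HSL(338°, 33%, 54%)


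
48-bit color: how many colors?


Colors = 2^bits = 2^48
= 281,474,976,710,656 colors


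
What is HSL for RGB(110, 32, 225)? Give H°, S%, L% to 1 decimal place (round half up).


Normalize: R'=110/255≈0.4314, G'=32/255≈0.1255, B'=225/255≈0.8824
Max=225/255, Min=32/255, Δ=Max-Min=193/255
L = (Max+Min)/2 = (225+32)/510 = 257/510 = 0.50392… → L = 50.4%
L > 0.5 → S = Δ/(2-Max-Min) = 193/(510-225-32) = 193/253 = 0.76284… → S = 76.3%
(the 1/255 factors cancel in S and H, so raw channel differences can be used)
Max is B' → H = 60 × ((R-G)/Δ + 4) = 60 × ((110-32)/193 + 4)
  78/193 + 4 = 0.4041… + 4 = 4.4041…
  H = 60 × 4.4041… = 264.248…° → H = 264.2°
= HSL(264.2°, 76.3%, 50.4%)


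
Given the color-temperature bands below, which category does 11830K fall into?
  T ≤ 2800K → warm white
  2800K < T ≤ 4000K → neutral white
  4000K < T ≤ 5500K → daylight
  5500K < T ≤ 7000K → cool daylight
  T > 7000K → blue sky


Temperature: 11830K
11830K > 7000K → blue sky
Classification: blue sky


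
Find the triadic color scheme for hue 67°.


Triadic: equally spaced at 120° intervals
H1 = 67°
H2 = (67 + 120) mod 360 = 187°
H3 = (67 + 240) mod 360 = 307°
Triadic = 67°, 187°, 307°


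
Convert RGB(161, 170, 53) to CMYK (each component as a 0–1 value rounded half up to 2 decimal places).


R'=161/255≈0.6314, G'=170/255≈0.6667, B'=53/255≈0.2078
K = 1 - max(R',G',B') = 1 - 170/255 = 85/255 = 0.33333… → 0.33
(1-R'-K)/(1-K) simplifies to (max-R)/max with max = 170:
C = (170-161)/170 = 9/170 = 0.05294… → 0.05
M = (170-170)/170 = 0/170 = 0 → 0.00
Y = (170-53)/170 = 117/170 = 0.68823… → 0.69
= CMYK(0.05, 0.00, 0.69, 0.33)


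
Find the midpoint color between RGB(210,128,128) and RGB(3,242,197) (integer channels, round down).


Midpoint: each channel = ⌊(C₁+C₂)/2⌋
R: ⌊(210+3)/2⌋ = 106
G: ⌊(128+242)/2⌋ = 185
B: ⌊(128+197)/2⌋ = 162
= RGB(106, 185, 162)


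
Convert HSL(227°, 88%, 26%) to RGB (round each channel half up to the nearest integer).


H=227°, S=0.88, L=0.26
C = (1-|2L-1|)×S = (1-|-0.48|)×0.88 = 0.4576
H' = H/60 = 227/60 ≈ 3.7833; X = C×(1-|H' mod 2 - 1|) ≈ 0.0991
m = L - C/2 = 0.26 - 0.2288 = 0.0312
Sector ⌊H'⌋ = 3 → (R',G',B') = (0.0, ≈0.0991, 0.4576)
RGB = ((R'+m)×255, (G'+m)×255, (B'+m)×255) = (7.956, 33.2384, 124.644)
Round half up → RGB(8, 33, 125)


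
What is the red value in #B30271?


Color: #B30271
R = B3 = 179
G = 02 = 2
B = 71 = 113
Red = 179


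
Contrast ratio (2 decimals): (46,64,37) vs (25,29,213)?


Linearize each sRGB channel c=v/255: c/12.92 if c ≤ 0.04045 else ((c+0.055)/1.055)^2.4
L = 0.2126×R_lin + 0.7152×G_lin + 0.0722×B_lin
Color 1 (46,64,37):
  R=46: 46/255≈0.1804 > 0.04045 → ((0.1804+0.055)/1.055)^2.4 ≈ 0.02732
  G=64: 64/255≈0.2510 > 0.04045 → ((0.2510+0.055)/1.055)^2.4 ≈ 0.05127
  B=37: 37/255≈0.1451 > 0.04045 → ((0.1451+0.055)/1.055)^2.4 ≈ 0.01850
  L1 = 0.2126×0.02732 + 0.7152×0.05127 + 0.0722×0.01850 ≈ 0.04381
Color 2 (25,29,213):
  R=25: 25/255≈0.0980 > 0.04045 → ((0.0980+0.055)/1.055)^2.4 ≈ 0.00972
  G=29: 29/255≈0.1137 > 0.04045 → ((0.1137+0.055)/1.055)^2.4 ≈ 0.01229
  B=213: 213/255≈0.8353 > 0.04045 → ((0.8353+0.055)/1.055)^2.4 ≈ 0.66539
  L2 = 0.2126×0.00972 + 0.7152×0.01229 + 0.0722×0.66539 ≈ 0.05889
Lighter = 0.05889, Darker = 0.04381
Ratio = (L_lighter + 0.05) / (L_darker + 0.05)
Ratio = (0.05889 + 0.05) / (0.04381 + 0.05) = 0.10889 / 0.09381 ≈ 1.1608
Ratio ≈ 1.16:1


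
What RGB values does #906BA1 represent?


90 → 144 (R)
6B → 107 (G)
A1 → 161 (B)
= RGB(144, 107, 161)


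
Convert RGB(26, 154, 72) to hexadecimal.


R = 26 → 1A (hex)
G = 154 → 9A (hex)
B = 72 → 48 (hex)
Hex = #1A9A48


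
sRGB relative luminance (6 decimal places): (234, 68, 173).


Linearize each channel (sRGB transfer function): c = v/255; c_lin = c/12.92 if c ≤ 0.04045, else ((c+0.055)/1.055)^2.4
  R: 234/255 ≈ 0.917647 > 0.04045 → ((0.917647+0.055)/1.055)^2.4 ≈ 0.822786
  G: 68/255 ≈ 0.266667 > 0.04045 → ((0.266667+0.055)/1.055)^2.4 ≈ 0.057805
  B: 173/255 ≈ 0.678431 > 0.04045 → ((0.678431+0.055)/1.055)^2.4 ≈ 0.417885
R_lin = 0.822786, G_lin = 0.057805, B_lin = 0.417885
L = 0.2126×R + 0.7152×G + 0.0722×B
L = 0.2126×0.822786 + 0.7152×0.057805 + 0.0722×0.417885
L ≈ 0.246438


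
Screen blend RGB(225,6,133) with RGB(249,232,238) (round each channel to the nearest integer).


Screen: C = 255 - (255-A)×(255-B)/255, rounded to nearest integer
R: 255 - (255-225)×(255-249)/255 = 255 - 180/255 ≈ 255 - 0.706 = 254.294 → 254
G: 255 - (255-6)×(255-232)/255 = 255 - 5727/255 ≈ 255 - 22.459 = 232.541 → 233
B: 255 - (255-133)×(255-238)/255 = 255 - 2074/255 ≈ 255 - 8.133 = 246.867 → 247
= RGB(254, 233, 247)


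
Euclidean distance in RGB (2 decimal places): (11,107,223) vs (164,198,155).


d = √[(R₁-R₂)² + (G₁-G₂)² + (B₁-B₂)²]
d = √[(11-164)² + (107-198)² + (223-155)²]
d = √[23409 + 8281 + 4624]
d = √36314
d ≈ 190.56


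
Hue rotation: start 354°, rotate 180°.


New hue = (H + rotation) mod 360
New hue = (354 + 180) mod 360
= 534 mod 360
= 174°


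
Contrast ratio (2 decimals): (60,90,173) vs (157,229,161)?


Linearize each sRGB channel c=v/255: c/12.92 if c ≤ 0.04045 else ((c+0.055)/1.055)^2.4
L = 0.2126×R_lin + 0.7152×G_lin + 0.0722×B_lin
Color 1 (60,90,173):
  R=60: 60/255≈0.2353 > 0.04045 → ((0.2353+0.055)/1.055)^2.4 ≈ 0.04519
  G=90: 90/255≈0.3529 > 0.04045 → ((0.3529+0.055)/1.055)^2.4 ≈ 0.10224
  B=173: 173/255≈0.6784 > 0.04045 → ((0.6784+0.055)/1.055)^2.4 ≈ 0.41789
  L1 = 0.2126×0.04519 + 0.7152×0.10224 + 0.0722×0.41789 ≈ 0.11290
Color 2 (157,229,161):
  R=157: 157/255≈0.6157 > 0.04045 → ((0.6157+0.055)/1.055)^2.4 ≈ 0.33716
  G=229: 229/255≈0.8980 > 0.04045 → ((0.8980+0.055)/1.055)^2.4 ≈ 0.78354
  B=161: 161/255≈0.6314 > 0.04045 → ((0.6314+0.055)/1.055)^2.4 ≈ 0.35640
  L2 = 0.2126×0.33716 + 0.7152×0.78354 + 0.0722×0.35640 ≈ 0.65780
Lighter = 0.65780, Darker = 0.11290
Ratio = (L_lighter + 0.05) / (L_darker + 0.05)
Ratio = (0.65780 + 0.05) / (0.11290 + 0.05) = 0.70780 / 0.16290 ≈ 4.3450
Ratio ≈ 4.34:1


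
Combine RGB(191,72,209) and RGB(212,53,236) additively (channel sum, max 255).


Additive: each channel = min(255, C₁+C₂)
R: 191+212 = 403 → 255
G: 72+53 = 125 → 125
B: 209+236 = 445 → 255
= RGB(255, 125, 255)


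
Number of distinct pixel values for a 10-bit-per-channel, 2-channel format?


Total bits = 10 bits/channel × 2 channels = 20 bits
Distinct pixel values = 2^20
= 1,048,576 pixel values


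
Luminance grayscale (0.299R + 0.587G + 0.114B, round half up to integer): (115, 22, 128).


Gray = 0.299×R + 0.587×G + 0.114×B
Gray = 0.299×115 + 0.587×22 + 0.114×128
Gray = 34.385 + 12.914 + 14.592
Gray = 61.891 → round half up → 62
Gray = 62


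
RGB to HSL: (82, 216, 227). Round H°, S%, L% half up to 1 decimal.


Normalize: R'=82/255≈0.3216, G'=216/255≈0.8471, B'=227/255≈0.8902
Max=227/255, Min=82/255, Δ=Max-Min=145/255
L = (Max+Min)/2 = (227+82)/510 = 309/510 = 0.60588… → L = 60.6%
L > 0.5 → S = Δ/(2-Max-Min) = 145/(510-227-82) = 145/201 = 0.72139… → S = 72.1%
(the 1/255 factors cancel in S and H, so raw channel differences can be used)
Max is B' → H = 60 × ((R-G)/Δ + 4) = 60 × ((82-216)/145 + 4)
  -134/145 + 4 = -0.9241… + 4 = 3.0758…
  H = 60 × 3.0758… = 184.551…° → H = 184.6°
= HSL(184.6°, 72.1%, 60.6%)


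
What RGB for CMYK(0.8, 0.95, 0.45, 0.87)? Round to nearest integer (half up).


R = 255 × (1-C) × (1-K) = 255 × 0.20 × 0.13 = 6.63 → 7
G = 255 × (1-M) × (1-K) = 255 × 0.05 × 0.13 = 1.6575 → 2
B = 255 × (1-Y) × (1-K) = 255 × 0.55 × 0.13 = 18.2325 → 18
= RGB(7, 2, 18)


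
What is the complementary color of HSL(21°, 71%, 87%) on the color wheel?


Complement = opposite side of color wheel = hue + 180°
H' = (21 + 180) mod 360 = 201°
S and L unchanged.
= HSL(201°, 71%, 87%)


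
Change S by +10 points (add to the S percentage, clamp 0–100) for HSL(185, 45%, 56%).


Original S = 45%
Adjustment = +10 percentage points
New S = 45 + (10) = 55
Clamp to [0, 100] → 55
= HSL(185°, 55%, 56%)


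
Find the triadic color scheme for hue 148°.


Triadic: equally spaced at 120° intervals
H1 = 148°
H2 = (148 + 120) mod 360 = 268°
H3 = (148 + 240) mod 360 = 28°
Triadic = 148°, 268°, 28°


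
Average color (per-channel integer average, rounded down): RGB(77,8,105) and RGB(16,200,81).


Midpoint: each channel = ⌊(C₁+C₂)/2⌋
R: ⌊(77+16)/2⌋ = 46
G: ⌊(8+200)/2⌋ = 104
B: ⌊(105+81)/2⌋ = 93
= RGB(46, 104, 93)


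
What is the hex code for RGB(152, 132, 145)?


R = 152 → 98 (hex)
G = 132 → 84 (hex)
B = 145 → 91 (hex)
Hex = #988491


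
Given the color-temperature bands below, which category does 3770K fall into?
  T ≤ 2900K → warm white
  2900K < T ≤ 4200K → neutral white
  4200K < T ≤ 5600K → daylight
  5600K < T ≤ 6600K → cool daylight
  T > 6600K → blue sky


Temperature: 3770K
2900K < 3770K ≤ 4200K → neutral white
Classification: neutral white


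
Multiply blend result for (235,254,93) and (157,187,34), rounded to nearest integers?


Multiply: C = A×B/255, rounded to nearest integer
R: 235×157/255 = 36895/255 ≈ 144.686 → 145
G: 254×187/255 = 47498/255 ≈ 186.267 → 186
B: 93×34/255 = 3162/255 ≈ 12.400 → 12
= RGB(145, 186, 12)


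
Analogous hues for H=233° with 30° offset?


Base hue: 233°
Left analog: (233 - 30) mod 360 = 203°
Right analog: (233 + 30) mod 360 = 263°
Analogous hues = 203° and 263°


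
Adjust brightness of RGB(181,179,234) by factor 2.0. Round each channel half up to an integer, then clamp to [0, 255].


Multiply each channel by 2.0, round half up, clamp to [0, 255]
R: 181×2.0 = 362 → clamp → 255
G: 179×2.0 = 358 → clamp → 255
B: 234×2.0 = 468 → clamp → 255
= RGB(255, 255, 255)


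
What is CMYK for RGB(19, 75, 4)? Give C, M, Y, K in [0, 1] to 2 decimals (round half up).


R'=19/255≈0.0745, G'=75/255≈0.2941, B'=4/255≈0.0157
K = 1 - max(R',G',B') = 1 - 75/255 = 180/255 = 0.70588… → 0.71
(1-R'-K)/(1-K) simplifies to (max-R)/max with max = 75:
C = (75-19)/75 = 56/75 = 0.74666… → 0.75
M = (75-75)/75 = 0/75 = 0 → 0.00
Y = (75-4)/75 = 71/75 = 0.94666… → 0.95
= CMYK(0.75, 0.00, 0.95, 0.71)


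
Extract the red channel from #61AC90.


Color: #61AC90
R = 61 = 97
G = AC = 172
B = 90 = 144
Red = 97


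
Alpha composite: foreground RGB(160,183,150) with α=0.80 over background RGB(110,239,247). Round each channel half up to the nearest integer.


C = α×F + (1-α)×B, with 1-α = 0.20
R: 0.80×160 + 0.20×110 = 128.00 + 22.00 = 150.00 → 150
G: 0.80×183 + 0.20×239 = 146.40 + 47.80 = 194.20 → 194
B: 0.80×150 + 0.20×247 = 120.00 + 49.40 = 169.40 → 169
= RGB(150, 194, 169)


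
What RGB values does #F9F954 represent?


F9 → 249 (R)
F9 → 249 (G)
54 → 84 (B)
= RGB(249, 249, 84)


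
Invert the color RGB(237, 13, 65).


Invert: (255-R, 255-G, 255-B)
R: 255-237 = 18
G: 255-13 = 242
B: 255-65 = 190
= RGB(18, 242, 190)


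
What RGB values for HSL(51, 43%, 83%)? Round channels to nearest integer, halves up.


H=51°, S=0.43, L=0.83
C = (1-|2L-1|)×S = (1-|0.66|)×0.43 = 0.1462
H' = H/60 = 51/60 ≈ 0.8500; X = C×(1-|H' mod 2 - 1|) = 0.12427
m = L - C/2 = 0.83 - 0.0731 = 0.7569
Sector ⌊H'⌋ = 0 → (R',G',B') = (0.1462, 0.12427, 0.0)
RGB = ((R'+m)×255, (G'+m)×255, (B'+m)×255) = (230.2905, 224.69835, 193.0095)
Round half up → RGB(230, 225, 193)


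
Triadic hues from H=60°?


Triadic: equally spaced at 120° intervals
H1 = 60°
H2 = (60 + 120) mod 360 = 180°
H3 = (60 + 240) mod 360 = 300°
Triadic = 60°, 180°, 300°


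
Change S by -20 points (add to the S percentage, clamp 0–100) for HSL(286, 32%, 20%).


Original S = 32%
Adjustment = -20 percentage points
New S = 32 + (-20) = 12
Clamp to [0, 100] → 12
= HSL(286°, 12%, 20%)


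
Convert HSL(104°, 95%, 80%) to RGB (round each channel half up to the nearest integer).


H=104°, S=0.95, L=0.80
C = (1-|2L-1|)×S = (1-|0.60|)×0.95 = 0.38
H' = H/60 = 104/60 ≈ 1.7333; X = C×(1-|H' mod 2 - 1|) ≈ 0.1013
m = L - C/2 = 0.80 - 0.19 = 0.61
Sector ⌊H'⌋ = 1 → (R',G',B') = (≈0.1013, 0.38, 0.0)
RGB = ((R'+m)×255, (G'+m)×255, (B'+m)×255) = (181.39, 252.45, 155.55)
Round half up → RGB(181, 252, 156)


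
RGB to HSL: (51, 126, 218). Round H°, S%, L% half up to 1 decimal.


Normalize: R'=51/255≈0.2000, G'=126/255≈0.4941, B'=218/255≈0.8549
Max=218/255, Min=51/255, Δ=Max-Min=167/255
L = (Max+Min)/2 = (218+51)/510 = 269/510 = 0.52745… → L = 52.7%
L > 0.5 → S = Δ/(2-Max-Min) = 167/(510-218-51) = 167/241 = 0.69294… → S = 69.3%
(the 1/255 factors cancel in S and H, so raw channel differences can be used)
Max is B' → H = 60 × ((R-G)/Δ + 4) = 60 × ((51-126)/167 + 4)
  -75/167 + 4 = -0.4491… + 4 = 3.5508…
  H = 60 × 3.5508… = 213.053…° → H = 213.1°
= HSL(213.1°, 69.3%, 52.7%)


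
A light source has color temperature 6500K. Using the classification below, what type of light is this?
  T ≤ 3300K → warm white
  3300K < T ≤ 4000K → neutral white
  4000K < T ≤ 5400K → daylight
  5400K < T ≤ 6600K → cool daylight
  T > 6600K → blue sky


Temperature: 6500K
5400K < 6500K ≤ 6600K → cool daylight
Classification: cool daylight


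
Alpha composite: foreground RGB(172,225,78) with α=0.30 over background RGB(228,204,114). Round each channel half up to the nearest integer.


C = α×F + (1-α)×B, with 1-α = 0.70
R: 0.30×172 + 0.70×228 = 51.60 + 159.60 = 211.20 → 211
G: 0.30×225 + 0.70×204 = 67.50 + 142.80 = 210.30 → 210
B: 0.30×78 + 0.70×114 = 23.40 + 79.80 = 103.20 → 103
= RGB(211, 210, 103)


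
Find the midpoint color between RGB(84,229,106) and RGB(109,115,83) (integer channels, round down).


Midpoint: each channel = ⌊(C₁+C₂)/2⌋
R: ⌊(84+109)/2⌋ = 96
G: ⌊(229+115)/2⌋ = 172
B: ⌊(106+83)/2⌋ = 94
= RGB(96, 172, 94)


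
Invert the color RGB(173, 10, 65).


Invert: (255-R, 255-G, 255-B)
R: 255-173 = 82
G: 255-10 = 245
B: 255-65 = 190
= RGB(82, 245, 190)


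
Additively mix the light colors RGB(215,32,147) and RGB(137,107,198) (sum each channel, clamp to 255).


Additive: each channel = min(255, C₁+C₂)
R: 215+137 = 352 → 255
G: 32+107 = 139 → 139
B: 147+198 = 345 → 255
= RGB(255, 139, 255)


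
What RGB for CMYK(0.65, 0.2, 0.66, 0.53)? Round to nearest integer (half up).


R = 255 × (1-C) × (1-K) = 255 × 0.35 × 0.47 = 41.9475 → 42
G = 255 × (1-M) × (1-K) = 255 × 0.80 × 0.47 = 95.88 → 96
B = 255 × (1-Y) × (1-K) = 255 × 0.34 × 0.47 = 40.749 → 41
= RGB(42, 96, 41)
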